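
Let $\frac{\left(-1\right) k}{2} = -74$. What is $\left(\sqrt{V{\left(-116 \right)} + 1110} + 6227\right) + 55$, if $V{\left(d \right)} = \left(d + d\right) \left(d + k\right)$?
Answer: $6282 + i \sqrt{6314} \approx 6282.0 + 79.461 i$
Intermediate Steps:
$k = 148$ ($k = \left(-2\right) \left(-74\right) = 148$)
$V{\left(d \right)} = 2 d \left(148 + d\right)$ ($V{\left(d \right)} = \left(d + d\right) \left(d + 148\right) = 2 d \left(148 + d\right)$)
$\left(\sqrt{V{\left(-116 \right)} + 1110} + 6227\right) + 55 = \left(\sqrt{2 \left(-116\right) \left(148 - 116\right) + 1110} + 6227\right) + 55 = \left(\sqrt{2 \left(-116\right) 32 + 1110} + 6227\right) + 55 = \left(\sqrt{-7424 + 1110} + 6227\right) + 55 = \left(\sqrt{-6314} + 6227\right) + 55 = \left(i \sqrt{6314} + 6227\right) + 55 = \left(6227 + i \sqrt{6314}\right) + 55 = 6282 + i \sqrt{6314}$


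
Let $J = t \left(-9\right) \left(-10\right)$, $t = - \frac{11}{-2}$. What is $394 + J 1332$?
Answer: $659734$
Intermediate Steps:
$t = \frac{11}{2}$ ($t = \left(-11\right) \left(- \frac{1}{2}\right) = \frac{11}{2} \approx 5.5$)
$J = 495$ ($J = \frac{11}{2} \left(-9\right) \left(-10\right) = \left(- \frac{99}{2}\right) \left(-10\right) = 495$)
$394 + J 1332 = 394 + 495 \cdot 1332 = 394 + 659340 = 659734$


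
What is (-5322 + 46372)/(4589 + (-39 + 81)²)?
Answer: 41050/6353 ≈ 6.4615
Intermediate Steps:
(-5322 + 46372)/(4589 + (-39 + 81)²) = 41050/(4589 + 42²) = 41050/(4589 + 1764) = 41050/6353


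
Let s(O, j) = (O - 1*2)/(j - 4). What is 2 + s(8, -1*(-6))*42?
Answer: 128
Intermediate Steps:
s(O, j) = (-2 + O)/(-4 + j) (s(O, j) = (O - 2)/(-4 + j) = (-2 + O)/(-4 + j))
2 + s(8, -1*(-6))*42 = 2 + ((-2 + 8)/(-4 - 1*(-6)))*42 = 2 + (6/(-4 + 6))*42 = 2 + (6/2)*42 = 2 + ((½)*6)*42 = 2 + 3*42 = 2 + 126 = 128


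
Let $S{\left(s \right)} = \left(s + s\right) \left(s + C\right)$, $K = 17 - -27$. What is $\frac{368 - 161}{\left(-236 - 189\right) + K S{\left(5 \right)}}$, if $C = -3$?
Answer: $\frac{207}{455} \approx 0.45495$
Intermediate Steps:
$K = 44$ ($K = 17 + 27 = 44$)
$S{\left(s \right)} = 2 s \left(-3 + s\right)$ ($S{\left(s \right)} = \left(s + s\right) \left(s - 3\right) = 2 s \left(-3 + s\right)$)
$\frac{368 - 161}{\left(-236 - 189\right) + K S{\left(5 \right)}} = \frac{368 - 161}{\left(-236 - 189\right) + 44 \cdot 2 \cdot 5 \left(-3 + 5\right)} = \frac{207}{\left(-236 - 189\right) + 44 \cdot 2 \cdot 5 \cdot 2} = \frac{207}{-425 + 44 \cdot 20} = \frac{207}{-425 + 880} = \frac{207}{455}$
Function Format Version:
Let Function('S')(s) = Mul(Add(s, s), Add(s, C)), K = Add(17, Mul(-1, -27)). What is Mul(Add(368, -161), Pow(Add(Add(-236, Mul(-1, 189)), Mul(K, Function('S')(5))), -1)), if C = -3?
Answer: Rational(207, 455) ≈ 0.45495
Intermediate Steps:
K = 44 (K = Add(17, 27) = 44)
Function('S')(s) = Mul(2, s, Add(-3, s)) (Function('S')(s) = Mul(Add(s, s), Add(s, -3)) = Mul(Mul(2, s), Add(-3, s)) = Mul(2, s, Add(-3, s)))
Mul(Add(368, -161), Pow(Add(Add(-236, Mul(-1, 189)), Mul(K, Function('S')(5))), -1)) = Mul(Add(368, -161), Pow(Add(Add(-236, Mul(-1, 189)), Mul(44, Mul(2, 5, Add(-3, 5)))), -1)) = Mul(207, Pow(Add(Add(-236, -189), Mul(44, Mul(2, 5, 2))), -1)) = Mul(207, Pow(Add(-425, Mul(44, 20)), -1)) = Mul(207, Pow(Add(-425, 880), -1)) = Mul(207, Pow(455, -1)) = Mul(207, Rational(1, 455)) = Rational(207, 455)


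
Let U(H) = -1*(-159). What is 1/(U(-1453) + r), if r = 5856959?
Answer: 1/5857118 ≈ 1.7073e-7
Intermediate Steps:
U(H) = 159
1/(U(-1453) + r) = 1/(159 + 5856959) = 1/5857118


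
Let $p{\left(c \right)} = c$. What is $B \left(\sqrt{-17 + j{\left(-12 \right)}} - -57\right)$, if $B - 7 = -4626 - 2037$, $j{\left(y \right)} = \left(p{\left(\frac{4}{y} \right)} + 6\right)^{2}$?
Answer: $-379392 - \frac{13312 \sqrt{34}}{3} \approx -4.0527 \cdot 10^{5}$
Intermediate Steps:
$j{\left(y \right)} = \left(6 + \frac{4}{y}\right)^{2}$ ($j{\left(y \right)} = \left(\frac{4}{y} + 6\right)^{2} = \left(6 + \frac{4}{y}\right)^{2}$)
$B = -6656$ ($B = 7 - 6663 = -6656$)
$B \left(\sqrt{-17 + j{\left(-12 \right)}} - -57\right) = - 6656 \left(\sqrt{-17 + \left(6 + \frac{4}{-12}\right)^{2}} - -57\right) = - 6656 \left(\sqrt{-17 + \left(6 + 4 \left(- \frac{1}{12}\right)\right)^{2}} + 57\right) = - 6656 \left(\sqrt{-17 + \left(6 - \frac{1}{3}\right)^{2}} + 57\right) = - 6656 \left(\sqrt{-17 + \left(\frac{17}{3}\right)^{2}} + 57\right) = - 6656 \left(\sqrt{-17 + \frac{289}{9}} + 57\right) = - 6656 \left(\sqrt{\frac{136}{9}} + 57\right) = - 6656 \left(\frac{2 \sqrt{34}}{3} + 57\right) = - 6656 \left(57 + \frac{2 \sqrt{34}}{3}\right) = -379392 - \frac{13312 \sqrt{34}}{3}$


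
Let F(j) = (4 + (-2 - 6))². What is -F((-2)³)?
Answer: -16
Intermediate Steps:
F(j) = 16 (F(j) = (4 - 8)² = (-4)² = 16)
-F((-2)³) = -1*16 = -16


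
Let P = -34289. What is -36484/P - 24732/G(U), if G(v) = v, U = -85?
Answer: 50066864/171445 ≈ 292.03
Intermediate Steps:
-36484/P - 24732/G(U) = -36484/(-34289) - 24732/(-85) = -36484*(-1/34289) - 24732*(-1/85) = 36484/34289 + 24732/85 = 50066864/171445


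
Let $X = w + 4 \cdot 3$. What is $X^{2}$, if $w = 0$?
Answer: $144$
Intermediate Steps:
$X = 12$ ($X = 0 + 4 \cdot 3 = 0 + 12 = 12$)
$X^{2} = 12^{2} = 144$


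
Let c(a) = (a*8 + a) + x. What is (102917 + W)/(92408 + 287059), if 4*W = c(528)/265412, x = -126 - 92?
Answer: 54630815875/201430190808 ≈ 0.27121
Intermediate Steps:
x = -218
c(a) = -218 + 9*a (c(a) = (a*8 + a) - 218 = (8*a + a) - 218 = 9*a - 218 = -218 + 9*a)
W = 2267/530824 (W = ((-218 + 9*528)/265412)/4 = ((-218 + 4752)*(1/265412))/4 = (4534*(1/265412))/4 = (¼)*(2267/132706) = 2267/530824 ≈ 0.0042707)
(102917 + W)/(92408 + 287059) = (102917 + 2267/530824)/(92408 + 287059) = (54630815875/530824)/379467 = (54630815875/530824)*(1/379467) = 54630815875/201430190808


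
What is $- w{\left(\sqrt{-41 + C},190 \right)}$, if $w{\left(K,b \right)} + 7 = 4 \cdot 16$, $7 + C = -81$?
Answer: $-57$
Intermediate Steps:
$C = -88$ ($C = -7 - 81 = -88$)
$w{\left(K,b \right)} = 57$ ($w{\left(K,b \right)} = -7 + 4 \cdot 16 = -7 + 64 = 57$)
$- w{\left(\sqrt{-41 + C},190 \right)} = \left(-1\right) 57 = -57$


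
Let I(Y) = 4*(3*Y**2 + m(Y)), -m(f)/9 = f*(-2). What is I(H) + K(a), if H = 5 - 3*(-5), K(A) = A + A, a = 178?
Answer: 6596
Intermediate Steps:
m(f) = 18*f (m(f) = -9*f*(-2) = -(-18)*f = 18*f)
K(A) = 2*A
H = 20 (H = 5 + 15 = 20)
I(Y) = 12*Y**2 + 72*Y (I(Y) = 4*(3*Y**2 + 18*Y) = 12*Y**2 + 72*Y)
I(H) + K(a) = 12*20*(6 + 20) + 2*178 = 12*20*26 + 356 = 6240 + 356 = 6596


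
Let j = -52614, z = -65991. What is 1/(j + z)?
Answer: -1/118605 ≈ -8.4314e-6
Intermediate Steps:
1/(j + z) = 1/(-52614 - 65991) = 1/(-118605) = -1/118605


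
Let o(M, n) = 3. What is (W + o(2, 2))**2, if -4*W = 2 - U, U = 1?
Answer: 121/16 ≈ 7.5625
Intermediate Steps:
W = -1/4 (W = -(2 - 1*1)/4 = -(2 - 1)/4 = -1/4*1 = -1/4 ≈ -0.25000)
(W + o(2, 2))**2 = (-1/4 + 3)**2 = (11/4)**2 = 121/16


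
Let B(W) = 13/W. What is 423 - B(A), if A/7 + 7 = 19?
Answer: 35519/84 ≈ 422.85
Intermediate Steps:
A = 84 (A = -49 + 7*19 = -49 + 133 = 84)
423 - B(A) = 423 - 13/84 = 35519/84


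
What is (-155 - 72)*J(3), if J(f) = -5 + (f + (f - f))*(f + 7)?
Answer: -5675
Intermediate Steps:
J(f) = -5 + f*(7 + f) (J(f) = -5 + (f + 0)*(7 + f) = -5 + f*(7 + f))
(-155 - 72)*J(3) = (-155 - 72)*(-5 + 3² + 7*3) = -227*(-5 + 9 + 21) = -227*25 = -5675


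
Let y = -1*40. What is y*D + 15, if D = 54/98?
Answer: -345/49 ≈ -7.0408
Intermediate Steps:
D = 27/49 (D = 54*(1/98) = 27/49 ≈ 0.55102)
y = -40
y*D + 15 = -40*27/49 + 15 = -1080/49 + 15 = -345/49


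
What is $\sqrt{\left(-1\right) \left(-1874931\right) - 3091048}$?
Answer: $i \sqrt{1216117} \approx 1102.8 i$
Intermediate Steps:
$\sqrt{\left(-1\right) \left(-1874931\right) - 3091048} = \sqrt{1874931 - 3091048} = \sqrt{-1216117} = i \sqrt{1216117}$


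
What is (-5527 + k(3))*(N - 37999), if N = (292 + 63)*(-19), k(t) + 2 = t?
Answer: 247255344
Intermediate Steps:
k(t) = -2 + t
N = -6745 (N = 355*(-19) = -6745)
(-5527 + k(3))*(N - 37999) = (-5527 + (-2 + 3))*(-6745 - 37999) = (-5527 + 1)*(-44744) = -5526*(-44744) = 247255344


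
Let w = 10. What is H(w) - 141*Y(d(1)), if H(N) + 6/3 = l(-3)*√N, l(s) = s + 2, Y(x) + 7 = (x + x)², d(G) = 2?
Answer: -1271 - √10 ≈ -1274.2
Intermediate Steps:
Y(x) = -7 + 4*x² (Y(x) = -7 + (x + x)² = -7 + (2*x)² = -7 + 4*x²)
l(s) = 2 + s
H(N) = -2 - √N (H(N) = -2 + (2 - 3)*√N = -2 - √N)
H(w) - 141*Y(d(1)) = (-2 - √10) - 141*(-7 + 4*2²) = (-2 - √10) - 141*(-7 + 4*4) = (-2 - √10) - 141*(-7 + 16) = (-2 - √10) - 141*9 = (-2 - √10) - 1269 = -1271 - √10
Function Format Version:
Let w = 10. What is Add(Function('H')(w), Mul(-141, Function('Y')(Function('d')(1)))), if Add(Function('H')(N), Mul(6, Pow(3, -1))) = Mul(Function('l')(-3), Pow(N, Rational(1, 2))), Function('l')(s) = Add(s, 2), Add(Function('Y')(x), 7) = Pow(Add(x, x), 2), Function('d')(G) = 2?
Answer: Add(-1271, Mul(-1, Pow(10, Rational(1, 2)))) ≈ -1274.2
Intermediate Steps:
Function('Y')(x) = Add(-7, Mul(4, Pow(x, 2))) (Function('Y')(x) = Add(-7, Pow(Add(x, x), 2)) = Add(-7, Pow(Mul(2, x), 2)) = Add(-7, Mul(4, Pow(x, 2))))
Function('l')(s) = Add(2, s)
Function('H')(N) = Add(-2, Mul(-1, Pow(N, Rational(1, 2)))) (Function('H')(N) = Add(-2, Mul(Add(2, -3), Pow(N, Rational(1, 2)))) = Add(-2, Mul(-1, Pow(N, Rational(1, 2)))))
Add(Function('H')(w), Mul(-141, Function('Y')(Function('d')(1)))) = Add(Add(-2, Mul(-1, Pow(10, Rational(1, 2)))), Mul(-141, Add(-7, Mul(4, Pow(2, 2))))) = Add(Add(-2, Mul(-1, Pow(10, Rational(1, 2)))), Mul(-141, Add(-7, Mul(4, 4)))) = Add(Add(-2, Mul(-1, Pow(10, Rational(1, 2)))), Mul(-141, Add(-7, 16))) = Add(Add(-2, Mul(-1, Pow(10, Rational(1, 2)))), Mul(-141, 9)) = Add(Add(-2, Mul(-1, Pow(10, Rational(1, 2)))), -1269) = Add(-1271, Mul(-1, Pow(10, Rational(1, 2))))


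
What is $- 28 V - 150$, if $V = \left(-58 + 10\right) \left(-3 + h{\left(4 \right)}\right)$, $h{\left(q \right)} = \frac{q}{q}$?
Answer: $-2838$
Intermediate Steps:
$h{\left(q \right)} = 1$
$V = 96$ ($V = \left(-58 + 10\right) \left(-3 + 1\right) = \left(-48\right) \left(-2\right) = 96$)
$- 28 V - 150 = \left(-28\right) 96 - 150 = -2688 - 150 = -2838$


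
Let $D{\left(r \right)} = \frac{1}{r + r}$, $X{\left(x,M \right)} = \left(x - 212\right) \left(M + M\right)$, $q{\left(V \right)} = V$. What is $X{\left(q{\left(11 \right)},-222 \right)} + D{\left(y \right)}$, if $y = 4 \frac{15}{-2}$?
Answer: $\frac{5354639}{60} \approx 89244.0$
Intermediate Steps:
$y = -30$ ($y = 4 \cdot 15 \left(- \frac{1}{2}\right) = 4 \left(- \frac{15}{2}\right) = -30$)
$X{\left(x,M \right)} = 2 M \left(-212 + x\right)$ ($X{\left(x,M \right)} = \left(-212 + x\right) 2 M = 2 M \left(-212 + x\right)$)
$D{\left(r \right)} = \frac{1}{2 r}$
$X{\left(q{\left(11 \right)},-222 \right)} + D{\left(y \right)} = 2 \left(-222\right) \left(-212 + 11\right) + \frac{1}{2 \left(-30\right)} = 2 \left(-222\right) \left(-201\right) + \frac{1}{2} \left(- \frac{1}{30}\right) = 89244 - \frac{1}{60} = \frac{5354639}{60}$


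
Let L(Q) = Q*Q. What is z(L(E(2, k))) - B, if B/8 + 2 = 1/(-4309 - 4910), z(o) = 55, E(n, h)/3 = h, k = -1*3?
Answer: 654557/9219 ≈ 71.001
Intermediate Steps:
k = -3
E(n, h) = 3*h
L(Q) = Q²
B = -147512/9219 (B = -16 + 8/(-4309 - 4910) = -16 + 8/(-9219) = -16 + 8*(-1/9219) = -16 - 8/9219 = -147512/9219 ≈ -16.001)
z(L(E(2, k))) - B = 55 - 1*(-147512/9219) = 55 + 147512/9219 = 654557/9219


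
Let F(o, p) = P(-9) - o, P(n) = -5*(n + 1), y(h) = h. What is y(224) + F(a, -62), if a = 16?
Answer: 248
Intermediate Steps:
P(n) = -5 - 5*n (P(n) = -5*(1 + n) = -5 - 5*n)
F(o, p) = 40 - o (F(o, p) = (-5 - 5*(-9)) - o = (-5 + 45) - o = 40 - o)
y(224) + F(a, -62) = 224 + (40 - 1*16) = 224 + (40 - 16) = 224 + 24 = 248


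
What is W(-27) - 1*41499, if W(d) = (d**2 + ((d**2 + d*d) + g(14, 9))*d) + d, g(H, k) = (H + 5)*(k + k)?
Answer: -89397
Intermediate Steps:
g(H, k) = 2*k*(5 + H) (g(H, k) = (5 + H)*(2*k) = 2*k*(5 + H))
W(d) = d + d**2 + d*(342 + 2*d**2) (W(d) = (d**2 + ((d**2 + d*d) + 2*9*(5 + 14))*d) + d = (d**2 + ((d**2 + d**2) + 2*9*19)*d) + d = (d**2 + (2*d**2 + 342)*d) + d = (d**2 + (342 + 2*d**2)*d) + d = (d**2 + d*(342 + 2*d**2)) + d = d + d**2 + d*(342 + 2*d**2))
W(-27) - 1*41499 = -27*(343 - 27 + 2*(-27)**2) - 1*41499 = -27*(343 - 27 + 2*729) - 41499 = -27*(343 - 27 + 1458) - 41499 = -27*1774 - 41499 = -47898 - 41499 = -89397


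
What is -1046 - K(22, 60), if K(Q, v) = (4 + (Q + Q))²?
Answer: -3350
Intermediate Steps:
K(Q, v) = (4 + 2*Q)²
-1046 - K(22, 60) = -1046 - 4*(2 + 22)² = -1046 - 4*24² = -1046 - 4*576 = -1046 - 1*2304 = -1046 - 2304 = -3350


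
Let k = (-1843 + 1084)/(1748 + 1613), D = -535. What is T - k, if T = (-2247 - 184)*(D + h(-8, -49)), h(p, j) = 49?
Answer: 3970907985/3361 ≈ 1.1815e+6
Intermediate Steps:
T = 1181466 (T = (-2247 - 184)*(-535 + 49) = -2431*(-486) = 1181466)
k = -759/3361 ≈ -0.22583
T - k = 1181466 - 1*(-759/3361) = 1181466 + 759/3361 = 3970907985/3361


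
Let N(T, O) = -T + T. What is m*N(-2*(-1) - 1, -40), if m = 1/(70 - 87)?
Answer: 0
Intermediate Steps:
N(T, O) = 0
m = -1/17 (m = 1/(-17) = -1/17 ≈ -0.058824)
m*N(-2*(-1) - 1, -40) = -1/17*0 = 0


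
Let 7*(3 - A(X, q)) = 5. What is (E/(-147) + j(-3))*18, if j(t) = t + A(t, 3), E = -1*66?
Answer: -234/49 ≈ -4.7755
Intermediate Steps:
A(X, q) = 16/7 (A(X, q) = 3 - ⅐*5 = 3 - 5/7 = 16/7)
E = -66
j(t) = 16/7 + t (j(t) = t + 16/7 = 16/7 + t)
(E/(-147) + j(-3))*18 = (-66/(-147) + (16/7 - 3))*18 = (-66*(-1/147) - 5/7)*18 = (22/49 - 5/7)*18 = -13/49*18 = -234/49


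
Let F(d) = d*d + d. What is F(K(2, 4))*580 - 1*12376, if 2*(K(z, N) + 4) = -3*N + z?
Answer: 29384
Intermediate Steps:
K(z, N) = -4 + z/2 - 3*N/2 (K(z, N) = -4 + (-3*N + z)/2 = -4 + (z - 3*N)/2 = -4 + (z/2 - 3*N/2) = -4 + z/2 - 3*N/2)
F(d) = d + d**2 (F(d) = d**2 + d = d + d**2)
F(K(2, 4))*580 - 1*12376 = ((-4 + (1/2)*2 - 3/2*4)*(1 + (-4 + (1/2)*2 - 3/2*4)))*580 - 1*12376 = ((-4 + 1 - 6)*(1 + (-4 + 1 - 6)))*580 - 12376 = -9*(1 - 9)*580 - 12376 = -9*(-8)*580 - 12376 = 72*580 - 12376 = 41760 - 12376 = 29384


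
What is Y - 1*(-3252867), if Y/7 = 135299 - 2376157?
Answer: -12433139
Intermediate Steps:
Y = -15686006 (Y = 7*(135299 - 2376157) = 7*(-2240858) = -15686006)
Y - 1*(-3252867) = -15686006 - 1*(-3252867) = -15686006 + 3252867 = -12433139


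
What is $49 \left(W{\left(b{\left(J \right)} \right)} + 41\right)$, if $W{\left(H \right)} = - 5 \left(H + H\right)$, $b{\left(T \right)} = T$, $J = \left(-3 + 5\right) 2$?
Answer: $49$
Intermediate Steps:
$J = 4$ ($J = 2 \cdot 2 = 4$)
$W{\left(H \right)} = - 10 H$ ($W{\left(H \right)} = - 5 \cdot 2 H = - 10 H$)
$49 \left(W{\left(b{\left(J \right)} \right)} + 41\right) = 49 \left(\left(-10\right) 4 + 41\right) = 49 \left(-40 + 41\right) = 49 \cdot 1 = 49$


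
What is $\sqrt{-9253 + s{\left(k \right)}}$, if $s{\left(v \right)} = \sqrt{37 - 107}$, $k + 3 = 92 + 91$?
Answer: $\sqrt{-9253 + i \sqrt{70}} \approx 0.0435 + 96.193 i$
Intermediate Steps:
$k = 180$ ($k = -3 + \left(92 + 91\right) = -3 + 183 = 180$)
$s{\left(v \right)} = i \sqrt{70}$ ($s{\left(v \right)} = \sqrt{-70} = i \sqrt{70}$)
$\sqrt{-9253 + s{\left(k \right)}} = \sqrt{-9253 + i \sqrt{70}}$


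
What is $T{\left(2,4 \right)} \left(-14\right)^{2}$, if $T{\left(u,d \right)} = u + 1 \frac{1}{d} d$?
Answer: $588$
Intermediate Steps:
$T{\left(u,d \right)} = 1 + u$ ($T{\left(u,d \right)} = u + \frac{d}{d} = u + 1 = 1 + u$)
$T{\left(2,4 \right)} \left(-14\right)^{2} = \left(1 + 2\right) \left(-14\right)^{2} = 3 \cdot 196 = 588$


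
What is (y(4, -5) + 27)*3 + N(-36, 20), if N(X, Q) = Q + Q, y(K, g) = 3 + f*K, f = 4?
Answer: 178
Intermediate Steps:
y(K, g) = 3 + 4*K
N(X, Q) = 2*Q
(y(4, -5) + 27)*3 + N(-36, 20) = ((3 + 4*4) + 27)*3 + 2*20 = ((3 + 16) + 27)*3 + 40 = (19 + 27)*3 + 40 = 46*3 + 40 = 138 + 40 = 178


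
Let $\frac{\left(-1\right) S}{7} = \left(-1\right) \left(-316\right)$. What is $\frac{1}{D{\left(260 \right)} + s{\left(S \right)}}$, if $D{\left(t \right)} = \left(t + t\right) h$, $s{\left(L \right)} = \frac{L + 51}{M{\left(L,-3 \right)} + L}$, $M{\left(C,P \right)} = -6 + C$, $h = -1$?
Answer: $- \frac{4430}{2301439} \approx -0.0019249$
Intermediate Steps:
$S = -2212$ ($S = - 7 \left(\left(-1\right) \left(-316\right)\right) = \left(-7\right) 316 = -2212$)
$s{\left(L \right)} = \frac{51 + L}{-6 + 2 L}$ ($s{\left(L \right)} = \frac{L + 51}{\left(-6 + L\right) + L} = \frac{51 + L}{-6 + 2 L}$)
$D{\left(t \right)} = - 2 t$ ($D{\left(t \right)} = \left(t + t\right) \left(-1\right) = 2 t \left(-1\right) = - 2 t$)
$\frac{1}{D{\left(260 \right)} + s{\left(S \right)}} = \frac{1}{\left(-2\right) 260 + \frac{51 - 2212}{2 \left(-3 - 2212\right)}} = \frac{1}{-520 + \frac{1}{2} \frac{1}{-2215} \left(-2161\right)} = \frac{1}{-520 + \frac{1}{2} \left(- \frac{1}{2215}\right) \left(-2161\right)} = \frac{1}{-520 + \frac{2161}{4430}} = \frac{1}{- \frac{2301439}{4430}} = - \frac{4430}{2301439}$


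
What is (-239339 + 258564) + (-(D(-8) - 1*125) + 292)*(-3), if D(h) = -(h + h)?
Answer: 18022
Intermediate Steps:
D(h) = -2*h
(-239339 + 258564) + (-(D(-8) - 1*125) + 292)*(-3) = (-239339 + 258564) + (-(-2*(-8) - 1*125) + 292)*(-3) = 19225 + (-(16 - 125) + 292)*(-3) = 19225 + (-1*(-109) + 292)*(-3) = 19225 + (109 + 292)*(-3) = 19225 + 401*(-3) = 19225 - 1203 = 18022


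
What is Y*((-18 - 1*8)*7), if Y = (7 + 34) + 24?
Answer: -11830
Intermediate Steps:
Y = 65 (Y = 41 + 24 = 65)
Y*((-18 - 1*8)*7) = 65*((-18 - 1*8)*7) = 65*((-18 - 8)*7) = 65*(-26*7) = 65*(-182) = -11830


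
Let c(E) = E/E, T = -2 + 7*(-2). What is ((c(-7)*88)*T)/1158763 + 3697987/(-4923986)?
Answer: -4292023482369/5705732789318 ≈ -0.75223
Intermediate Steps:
T = -16 (T = -2 - 14 = -16)
c(E) = 1
((c(-7)*88)*T)/1158763 + 3697987/(-4923986) = ((1*88)*(-16))/1158763 + 3697987/(-4923986) = (88*(-16))*(1/1158763) + 3697987*(-1/4923986) = -1408*1/1158763 - 3697987/4923986 = -1408/1158763 - 3697987/4923986 = -4292023482369/5705732789318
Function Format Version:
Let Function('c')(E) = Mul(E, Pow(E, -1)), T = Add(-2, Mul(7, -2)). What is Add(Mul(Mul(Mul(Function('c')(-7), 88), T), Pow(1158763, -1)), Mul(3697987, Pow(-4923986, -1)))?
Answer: Rational(-4292023482369, 5705732789318) ≈ -0.75223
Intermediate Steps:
T = -16 (T = Add(-2, -14) = -16)
Function('c')(E) = 1
Add(Mul(Mul(Mul(Function('c')(-7), 88), T), Pow(1158763, -1)), Mul(3697987, Pow(-4923986, -1))) = Add(Mul(Mul(Mul(1, 88), -16), Pow(1158763, -1)), Mul(3697987, Pow(-4923986, -1))) = Add(Mul(Mul(88, -16), Rational(1, 1158763)), Mul(3697987, Rational(-1, 4923986))) = Add(Mul(-1408, Rational(1, 1158763)), Rational(-3697987, 4923986)) = Add(Rational(-1408, 1158763), Rational(-3697987, 4923986)) = Rational(-4292023482369, 5705732789318)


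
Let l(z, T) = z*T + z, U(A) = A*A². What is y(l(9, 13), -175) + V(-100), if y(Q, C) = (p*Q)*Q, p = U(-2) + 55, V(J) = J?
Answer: 746072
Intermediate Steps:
U(A) = A³
l(z, T) = z + T*z (l(z, T) = T*z + z = z + T*z)
p = 47 (p = (-2)³ + 55 = -8 + 55 = 47)
y(Q, C) = 47*Q² (y(Q, C) = (47*Q)*Q = 47*Q²)
y(l(9, 13), -175) + V(-100) = 47*(9*(1 + 13))² - 100 = 47*(9*14)² - 100 = 47*126² - 100 = 47*15876 - 100 = 746172 - 100 = 746072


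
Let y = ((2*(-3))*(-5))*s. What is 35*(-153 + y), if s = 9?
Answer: 4095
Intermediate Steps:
y = 270 (y = ((2*(-3))*(-5))*9 = -6*(-5)*9 = 30*9 = 270)
35*(-153 + y) = 35*(-153 + 270) = 35*117 = 4095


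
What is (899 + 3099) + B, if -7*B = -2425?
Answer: 30411/7 ≈ 4344.4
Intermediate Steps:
B = 2425/7 (B = -⅐*(-2425) = 2425/7 ≈ 346.43)
(899 + 3099) + B = (899 + 3099) + 2425/7 = 3998 + 2425/7 = 30411/7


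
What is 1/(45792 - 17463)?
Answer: 1/28329 ≈ 3.5300e-5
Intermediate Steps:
1/(45792 - 17463) = 1/28329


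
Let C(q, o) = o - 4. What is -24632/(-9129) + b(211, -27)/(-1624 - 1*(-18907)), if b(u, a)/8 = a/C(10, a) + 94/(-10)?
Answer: 7321028264/2717262065 ≈ 2.6943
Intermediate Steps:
C(q, o) = -4 + o
b(u, a) = -376/5 + 8*a/(-4 + a) (b(u, a) = 8*(a/(-4 + a) + 94/(-10)) = 8*(a/(-4 + a) + 94*(-⅒)) = 8*(a/(-4 + a) - 47/5) = 8*(-47/5 + a/(-4 + a)) = -376/5 + 8*a/(-4 + a))
-24632/(-9129) + b(211, -27)/(-1624 - 1*(-18907)) = -24632/(-9129) + (16*(94 - 21*(-27))/(5*(-4 - 27)))/(-1624 - 1*(-18907)) = -24632*(-1/9129) + ((16/5)*(94 + 567)/(-31))/(-1624 + 18907) = 24632/9129 + ((16/5)*(-1/31)*661)/17283 = 24632/9129 - 10576/155*1/17283 = 24632/9129 - 10576/2678865 = 7321028264/2717262065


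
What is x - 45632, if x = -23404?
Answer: -69036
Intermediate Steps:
x - 45632 = -23404 - 45632 = -69036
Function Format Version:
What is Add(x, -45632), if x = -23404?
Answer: -69036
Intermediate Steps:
Add(x, -45632) = Add(-23404, -45632) = -69036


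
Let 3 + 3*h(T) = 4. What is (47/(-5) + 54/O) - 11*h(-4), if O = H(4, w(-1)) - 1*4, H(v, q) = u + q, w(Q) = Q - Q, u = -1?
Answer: -358/15 ≈ -23.867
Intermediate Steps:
h(T) = 1/3 (h(T) = -1 + (1/3)*4 = -1 + 4/3 = 1/3)
w(Q) = 0
H(v, q) = -1 + q
O = -5 (O = (-1 + 0) - 1*4 = -1 - 4 = -5)
(47/(-5) + 54/O) - 11*h(-4) = (47/(-5) + 54/(-5)) - 11*1/3 = (47*(-1/5) + 54*(-1/5)) - 11/3 = (-47/5 - 54/5) - 11/3 = -101/5 - 11/3 = -358/15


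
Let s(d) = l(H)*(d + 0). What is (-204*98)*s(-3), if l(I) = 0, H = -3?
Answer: 0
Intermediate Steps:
s(d) = 0 (s(d) = 0*(d + 0) = 0*d = 0)
(-204*98)*s(-3) = -204*98*0 = -19992*0 = 0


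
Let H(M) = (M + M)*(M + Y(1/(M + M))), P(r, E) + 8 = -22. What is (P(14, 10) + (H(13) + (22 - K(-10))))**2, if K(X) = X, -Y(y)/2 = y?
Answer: 114244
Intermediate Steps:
Y(y) = -2*y
P(r, E) = -30 (P(r, E) = -8 - 22 = -30)
H(M) = 2*M*(M - 1/M) (H(M) = (M + M)*(M - 2/(M + M)) = (2*M)*(M - 2*1/(2*M)) = (2*M)*(M - 1/M) = 2*M*(M - 1/M))
(P(14, 10) + (H(13) + (22 - K(-10))))**2 = (-30 + ((-2 + 2*13**2) + (22 - 1*(-10))))**2 = (-30 + ((-2 + 2*169) + (22 + 10)))**2 = (-30 + ((-2 + 338) + 32))**2 = (-30 + (336 + 32))**2 = (-30 + 368)**2 = 338**2 = 114244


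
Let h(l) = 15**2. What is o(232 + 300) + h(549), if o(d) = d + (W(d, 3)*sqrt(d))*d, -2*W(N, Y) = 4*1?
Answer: 757 - 2128*sqrt(133) ≈ -23784.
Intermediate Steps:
W(N, Y) = -2
o(d) = d - 2*d**(3/2) (o(d) = d + (-2*sqrt(d))*d = d - 2*d**(3/2))
h(l) = 225
o(232 + 300) + h(549) = ((232 + 300) - 2*(232 + 300)**(3/2)) + 225 = (532 - 2128*sqrt(133)) + 225 = 757 - 2128*sqrt(133)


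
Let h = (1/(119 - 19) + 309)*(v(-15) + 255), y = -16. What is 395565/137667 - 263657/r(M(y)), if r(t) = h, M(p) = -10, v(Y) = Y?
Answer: -11601364105/17016191868 ≈ -0.68178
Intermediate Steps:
h = 370812/5 (h = (1/(119 - 19) + 309)*(-15 + 255) = (1/100 + 309)*240 = (30901/100)*240 = 370812/5 ≈ 74162.)
r(t) = 370812/5
395565/137667 - 263657/r(M(y)) = 395565/137667 - 263657/370812/5 = 395565*(1/137667) - 263657*5/370812 = 131855/45889 - 1318285/370812 = -11601364105/17016191868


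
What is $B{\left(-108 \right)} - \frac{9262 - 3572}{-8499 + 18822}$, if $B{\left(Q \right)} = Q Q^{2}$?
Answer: $- \frac{13004012666}{10323} \approx -1.2597 \cdot 10^{6}$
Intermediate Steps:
$B{\left(Q \right)} = Q^{3}$
$B{\left(-108 \right)} - \frac{9262 - 3572}{-8499 + 18822} = \left(-108\right)^{3} - \frac{9262 - 3572}{-8499 + 18822} = -1259712 - \frac{5690}{10323} = - \frac{13004012666}{10323}$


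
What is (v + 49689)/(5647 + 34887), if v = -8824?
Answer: 40865/40534 ≈ 1.0082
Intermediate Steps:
(v + 49689)/(5647 + 34887) = (-8824 + 49689)/(5647 + 34887) = 40865/40534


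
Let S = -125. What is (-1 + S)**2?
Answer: 15876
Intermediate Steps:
(-1 + S)**2 = (-1 - 125)**2 = (-126)**2 = 15876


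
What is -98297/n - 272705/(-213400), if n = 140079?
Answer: 3444732779/5978571720 ≈ 0.57618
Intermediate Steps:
-98297/n - 272705/(-213400) = -98297/140079 - 272705/(-213400) = -98297*1/140079 - 272705*(-1/213400) = -98297/140079 + 54541/42680 = 3444732779/5978571720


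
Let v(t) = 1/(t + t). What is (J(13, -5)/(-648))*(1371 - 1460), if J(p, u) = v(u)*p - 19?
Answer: -18067/6480 ≈ -2.7881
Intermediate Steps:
v(t) = 1/(2*t)
J(p, u) = -19 + p/(2*u) (J(p, u) = (1/(2*u))*p - 19 = p/(2*u) - 19 = -19 + p/(2*u))
(J(13, -5)/(-648))*(1371 - 1460) = ((-19 + (½)*13/(-5))/(-648))*(1371 - 1460) = ((-19 + (½)*13*(-⅕))*(-1/648))*(-89) = ((-19 - 13/10)*(-1/648))*(-89) = -203/10*(-1/648)*(-89) = (203/6480)*(-89) = -18067/6480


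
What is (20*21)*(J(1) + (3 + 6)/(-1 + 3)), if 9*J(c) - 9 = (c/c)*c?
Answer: 7070/3 ≈ 2356.7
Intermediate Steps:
J(c) = 1 + c/9 (J(c) = 1 + ((c/c)*c)/9 = 1 + (1*c)/9 = 1 + c/9)
(20*21)*(J(1) + (3 + 6)/(-1 + 3)) = (20*21)*((1 + (⅑)*1) + (3 + 6)/(-1 + 3)) = 420*((1 + ⅑) + 9/2) = 420*(10/9 + 9*(½)) = 420*(10/9 + 9/2) = 420*(101/18) = 7070/3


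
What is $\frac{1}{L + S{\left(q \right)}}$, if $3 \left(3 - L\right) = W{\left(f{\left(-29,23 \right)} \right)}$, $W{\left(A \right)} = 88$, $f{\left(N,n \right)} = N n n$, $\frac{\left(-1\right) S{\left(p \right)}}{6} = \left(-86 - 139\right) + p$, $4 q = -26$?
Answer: $\frac{3}{4088} \approx 0.00073386$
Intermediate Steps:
$q = - \frac{13}{2}$ ($q = \frac{1}{4} \left(-26\right) = - \frac{13}{2} \approx -6.5$)
$S{\left(p \right)} = 1350 - 6 p$ ($S{\left(p \right)} = - 6 \left(\left(-86 - 139\right) + p\right) = - 6 \left(-225 + p\right) = 1350 - 6 p$)
$f{\left(N,n \right)} = N n^{2}$
$L = - \frac{79}{3}$ ($L = 3 - \frac{88}{3} = - \frac{79}{3} \approx -26.333$)
$\frac{1}{L + S{\left(q \right)}} = \frac{1}{- \frac{79}{3} + \left(1350 - -39\right)} = \frac{1}{- \frac{79}{3} + \left(1350 + 39\right)} = \frac{1}{- \frac{79}{3} + 1389} = \frac{1}{\frac{4088}{3}} = \frac{3}{4088}$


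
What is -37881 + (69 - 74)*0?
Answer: -37881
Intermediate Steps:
-37881 + (69 - 74)*0 = -37881 - 5*0 = -37881 + 0 = -37881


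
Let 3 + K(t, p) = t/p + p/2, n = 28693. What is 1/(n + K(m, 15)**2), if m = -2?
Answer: 900/25840861 ≈ 3.4829e-5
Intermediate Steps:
K(t, p) = -3 + p/2 + t/p (K(t, p) = -3 + (t/p + p/2) = -3 + (p/2 + t/p) = -3 + p/2 + t/p)
1/(n + K(m, 15)**2) = 1/(28693 + (-3 + (1/2)*15 - 2/15)**2) = 1/(28693 + (-3 + 15/2 - 2*1/15)**2) = 1/(28693 + (-3 + 15/2 - 2/15)**2) = 1/(28693 + (131/30)**2) = 1/(28693 + 17161/900) = 1/(25840861/900) = 900/25840861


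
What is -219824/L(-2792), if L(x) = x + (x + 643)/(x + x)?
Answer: 1227497216/15588379 ≈ 78.744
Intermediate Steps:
L(x) = x + (643 + x)/(2*x) (L(x) = x + (643 + x)/((2*x)) = x + (643 + x)*(1/(2*x)) = x + (643 + x)/(2*x))
-219824/L(-2792) = -219824/(½ - 2792 + (643/2)/(-2792)) = -219824/(½ - 2792 + (643/2)*(-1/2792)) = -219824/(½ - 2792 - 643/5584) = -219824/(-15588379/5584) = -219824*(-5584/15588379) = 1227497216/15588379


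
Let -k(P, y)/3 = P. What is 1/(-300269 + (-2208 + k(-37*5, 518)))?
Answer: -1/301922 ≈ -3.3121e-6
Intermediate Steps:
k(P, y) = -3*P
1/(-300269 + (-2208 + k(-37*5, 518))) = 1/(-300269 + (-2208 - (-111)*5)) = 1/(-300269 + (-2208 - 3*(-185))) = 1/(-300269 + (-2208 + 555)) = 1/(-300269 - 1653) = 1/(-301922) = -1/301922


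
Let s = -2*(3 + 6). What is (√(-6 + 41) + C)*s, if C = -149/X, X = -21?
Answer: -894/7 - 18*√35 ≈ -234.20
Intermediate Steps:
s = -18 (s = -2*9 = -18)
C = 149/21 (C = -149/(-21) = -149*(-1/21) = 149/21 ≈ 7.0952)
(√(-6 + 41) + C)*s = (√(-6 + 41) + 149/21)*(-18) = (√35 + 149/21)*(-18) = (149/21 + √35)*(-18) = -894/7 - 18*√35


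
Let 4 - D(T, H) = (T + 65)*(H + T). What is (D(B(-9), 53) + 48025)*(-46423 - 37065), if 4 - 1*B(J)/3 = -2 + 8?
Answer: -3778332928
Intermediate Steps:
B(J) = -6 (B(J) = 12 - 3*(-2 + 8) = 12 - 3*6 = 12 - 18 = -6)
D(T, H) = 4 - (65 + T)*(H + T) (D(T, H) = 4 - (T + 65)*(H + T) = 4 - (65 + T)*(H + T))
(D(B(-9), 53) + 48025)*(-46423 - 37065) = ((4 - 1*(-6)**2 - 65*53 - 65*(-6) - 1*53*(-6)) + 48025)*(-46423 - 37065) = ((4 - 1*36 - 3445 + 390 + 318) + 48025)*(-83488) = ((4 - 36 - 3445 + 390 + 318) + 48025)*(-83488) = (-2769 + 48025)*(-83488) = 45256*(-83488) = -3778332928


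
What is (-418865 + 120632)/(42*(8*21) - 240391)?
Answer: 298233/233335 ≈ 1.2781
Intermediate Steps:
(-418865 + 120632)/(42*(8*21) - 240391) = -298233/(42*168 - 240391) = -298233/(7056 - 240391) = -298233/(-233335) = -298233*(-1/233335) = 298233/233335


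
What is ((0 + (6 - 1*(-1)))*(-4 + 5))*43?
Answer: 301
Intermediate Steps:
((0 + (6 - 1*(-1)))*(-4 + 5))*43 = ((0 + (6 + 1))*1)*43 = ((0 + 7)*1)*43 = (7*1)*43 = 7*43 = 301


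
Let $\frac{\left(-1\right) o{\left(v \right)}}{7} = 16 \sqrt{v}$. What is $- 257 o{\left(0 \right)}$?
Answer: $0$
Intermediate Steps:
$o{\left(v \right)} = - 112 \sqrt{v}$ ($o{\left(v \right)} = - 7 \cdot 16 \sqrt{v} = - 112 \sqrt{v}$)
$- 257 o{\left(0 \right)} = - 257 \left(- 112 \sqrt{0}\right) = - 257 \left(\left(-112\right) 0\right) = \left(-257\right) 0 = 0$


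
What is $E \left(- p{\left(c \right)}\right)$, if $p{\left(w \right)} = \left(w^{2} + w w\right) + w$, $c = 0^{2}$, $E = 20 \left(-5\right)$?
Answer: $0$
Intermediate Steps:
$E = -100$
$c = 0$
$p{\left(w \right)} = w + 2 w^{2}$ ($p{\left(w \right)} = \left(w^{2} + w^{2}\right) + w = 2 w^{2} + w = w + 2 w^{2}$)
$E \left(- p{\left(c \right)}\right) = - 100 \left(- 0 \left(1 + 2 \cdot 0\right)\right) = - 100 \left(- 0 \left(1 + 0\right)\right) = - 100 \left(- 0 \cdot 1\right) = - 100 \left(\left(-1\right) 0\right) = \left(-100\right) 0 = 0$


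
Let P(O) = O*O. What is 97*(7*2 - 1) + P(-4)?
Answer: 1277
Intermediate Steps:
P(O) = O²
97*(7*2 - 1) + P(-4) = 97*(7*2 - 1) + (-4)² = 97*(14 - 1) + 16 = 97*13 + 16 = 1261 + 16 = 1277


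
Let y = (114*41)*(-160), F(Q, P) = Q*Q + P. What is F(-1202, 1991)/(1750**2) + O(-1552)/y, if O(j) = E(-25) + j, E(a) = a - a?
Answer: 24257236/51121875 ≈ 0.47450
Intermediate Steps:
E(a) = 0
F(Q, P) = P + Q**2 (F(Q, P) = Q**2 + P = P + Q**2)
y = -747840 (y = 4674*(-160) = -747840)
O(j) = j (O(j) = 0 + j = j)
F(-1202, 1991)/(1750**2) + O(-1552)/y = (1991 + (-1202)**2)/(1750**2) - 1552/(-747840) = (1991 + 1444804)/3062500 - 1552*(-1/747840) = 1446795*(1/3062500) + 97/46740 = 41337/87500 + 97/46740 = 24257236/51121875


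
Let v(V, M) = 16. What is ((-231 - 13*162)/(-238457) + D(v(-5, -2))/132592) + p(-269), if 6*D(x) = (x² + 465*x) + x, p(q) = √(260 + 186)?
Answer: 115568294/5928279477 + √446 ≈ 21.138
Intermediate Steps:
p(q) = √446
D(x) = x²/6 + 233*x/3 (D(x) = ((x² + 465*x) + x)/6 = (x² + 466*x)/6 = x²/6 + 233*x/3)
((-231 - 13*162)/(-238457) + D(v(-5, -2))/132592) + p(-269) = ((-231 - 13*162)/(-238457) + ((⅙)*16*(466 + 16))/132592) + √446 = ((-231 - 2106)*(-1/238457) + ((⅙)*16*482)*(1/132592)) + √446 = (-2337*(-1/238457) + (3856/3)*(1/132592)) + √446 = (2337/238457 + 241/24861) + √446 = 115568294/5928279477 + √446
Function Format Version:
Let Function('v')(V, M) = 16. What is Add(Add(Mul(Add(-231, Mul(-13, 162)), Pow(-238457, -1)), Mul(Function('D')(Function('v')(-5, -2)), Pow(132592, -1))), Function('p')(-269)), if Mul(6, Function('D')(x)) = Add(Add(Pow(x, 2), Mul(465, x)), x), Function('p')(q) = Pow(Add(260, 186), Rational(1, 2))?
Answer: Add(Rational(115568294, 5928279477), Pow(446, Rational(1, 2))) ≈ 21.138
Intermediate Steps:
Function('p')(q) = Pow(446, Rational(1, 2))
Function('D')(x) = Add(Mul(Rational(1, 6), Pow(x, 2)), Mul(Rational(233, 3), x)) (Function('D')(x) = Mul(Rational(1, 6), Add(Add(Pow(x, 2), Mul(465, x)), x)) = Mul(Rational(1, 6), Add(Pow(x, 2), Mul(466, x))) = Add(Mul(Rational(1, 6), Pow(x, 2)), Mul(Rational(233, 3), x)))
Add(Add(Mul(Add(-231, Mul(-13, 162)), Pow(-238457, -1)), Mul(Function('D')(Function('v')(-5, -2)), Pow(132592, -1))), Function('p')(-269)) = Add(Add(Mul(Add(-231, Mul(-13, 162)), Pow(-238457, -1)), Mul(Mul(Rational(1, 6), 16, Add(466, 16)), Pow(132592, -1))), Pow(446, Rational(1, 2))) = Add(Add(Mul(Add(-231, -2106), Rational(-1, 238457)), Mul(Mul(Rational(1, 6), 16, 482), Rational(1, 132592))), Pow(446, Rational(1, 2))) = Add(Add(Mul(-2337, Rational(-1, 238457)), Mul(Rational(3856, 3), Rational(1, 132592))), Pow(446, Rational(1, 2))) = Add(Add(Rational(2337, 238457), Rational(241, 24861)), Pow(446, Rational(1, 2))) = Add(Rational(115568294, 5928279477), Pow(446, Rational(1, 2)))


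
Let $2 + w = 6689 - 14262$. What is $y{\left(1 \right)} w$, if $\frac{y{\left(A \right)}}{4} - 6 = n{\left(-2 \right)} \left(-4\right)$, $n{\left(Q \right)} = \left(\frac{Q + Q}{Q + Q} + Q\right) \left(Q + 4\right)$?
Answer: $-424200$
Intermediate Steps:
$n{\left(Q \right)} = \left(1 + Q\right) \left(4 + Q\right)$ ($n{\left(Q \right)} = \left(\frac{2 Q}{2 Q} + Q\right) \left(4 + Q\right) = \left(2 Q \frac{1}{2 Q} + Q\right) \left(4 + Q\right) = \left(1 + Q\right) \left(4 + Q\right)$)
$w = -7575$ ($w = -2 + \left(6689 - 14262\right) = -2 - 7573 = -7575$)
$y{\left(A \right)} = 56$ ($y{\left(A \right)} = 24 + 4 \left(4 + \left(-2\right)^{2} + 5 \left(-2\right)\right) \left(-4\right) = 24 + 4 \left(4 + 4 - 10\right) \left(-4\right) = 24 + 4 \left(\left(-2\right) \left(-4\right)\right) = 24 + 4 \cdot 8 = 24 + 32 = 56$)
$y{\left(1 \right)} w = 56 \left(-7575\right) = -424200$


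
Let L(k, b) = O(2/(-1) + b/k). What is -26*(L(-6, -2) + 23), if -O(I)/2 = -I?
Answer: -1534/3 ≈ -511.33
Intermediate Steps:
O(I) = 2*I (O(I) = -(-2)*I = 2*I)
L(k, b) = -4 + 2*b/k (L(k, b) = 2*(2/(-1) + b/k) = 2*(2*(-1) + b/k) = 2*(-2 + b/k) = -4 + 2*b/k)
-26*(L(-6, -2) + 23) = -26*((-4 + 2*(-2)/(-6)) + 23) = -26*((-4 + 2*(-2)*(-⅙)) + 23) = -26*((-4 + ⅔) + 23) = -26*(-10/3 + 23) = -26*59/3 = -1534/3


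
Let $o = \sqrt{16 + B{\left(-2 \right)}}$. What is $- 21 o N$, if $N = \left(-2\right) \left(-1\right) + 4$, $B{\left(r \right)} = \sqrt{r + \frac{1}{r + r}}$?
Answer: $- 63 \sqrt{64 + 6 i} \approx -504.55 - 23.599 i$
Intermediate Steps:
$B{\left(r \right)} = \sqrt{r + \frac{1}{2 r}}$
$N = 6$ ($N = 2 + 4 = 6$)
$o = \sqrt{16 + \frac{3 i}{2}}$ ($o = \sqrt{16 + \frac{\sqrt{\frac{2}{-2} + 4 \left(-2\right)}}{2}} = \sqrt{16 + \frac{\sqrt{2 \left(- \frac{1}{2}\right) - 8}}{2}} = \sqrt{16 + \frac{\sqrt{-1 - 8}}{2}} = \sqrt{16 + \frac{\sqrt{-9}}{2}} = \sqrt{16 + \frac{3 i}{2}} \approx 4.0044 + 0.18729 i$)
$- 21 o N = - 21 \frac{\sqrt{64 + 6 i}}{2} \cdot 6 = - \frac{21 \sqrt{64 + 6 i}}{2} \cdot 6 = - 63 \sqrt{64 + 6 i}$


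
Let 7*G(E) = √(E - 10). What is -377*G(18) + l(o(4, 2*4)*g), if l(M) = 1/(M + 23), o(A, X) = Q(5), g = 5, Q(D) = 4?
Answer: 1/43 - 754*√2/7 ≈ -152.31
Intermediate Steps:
o(A, X) = 4
G(E) = √(-10 + E)/7 (G(E) = √(E - 10)/7 = √(-10 + E)/7)
l(M) = 1/(23 + M)
-377*G(18) + l(o(4, 2*4)*g) = -377*√(-10 + 18)/7 + 1/(23 + 4*5) = -377*√8/7 + 1/(23 + 20) = -377*2*√2/7 + 1/43 = -754*√2/7 + 1/43 = 1/43 - 754*√2/7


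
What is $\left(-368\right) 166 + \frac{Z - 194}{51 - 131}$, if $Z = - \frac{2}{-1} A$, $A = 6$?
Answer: $- \frac{2443429}{40} \approx -61086.0$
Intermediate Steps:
$Z = 12$ ($Z = - \frac{2}{-1} \cdot 6 = \left(-2\right) \left(-1\right) 6 = 2 \cdot 6 = 12$)
$\left(-368\right) 166 + \frac{Z - 194}{51 - 131} = \left(-368\right) 166 + \frac{12 - 194}{51 - 131} = -61088 - \frac{182}{-80} = -61088 - - \frac{91}{40} = -61088 + \frac{91}{40} = - \frac{2443429}{40}$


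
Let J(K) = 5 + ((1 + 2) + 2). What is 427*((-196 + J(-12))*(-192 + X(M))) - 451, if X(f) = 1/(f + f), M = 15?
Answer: 76229628/5 ≈ 1.5246e+7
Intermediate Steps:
X(f) = 1/(2*f)
J(K) = 10 (J(K) = 5 + (3 + 2) = 5 + 5 = 10)
427*((-196 + J(-12))*(-192 + X(M))) - 451 = 427*((-196 + 10)*(-192 + (½)/15)) - 451 = 427*(-186*(-192 + (½)*(1/15))) - 451 = 427*(-186*(-192 + 1/30)) - 451 = 427*(-186*(-5759/30)) - 451 = 427*(178529/5) - 451 = 76231883/5 - 451 = 76229628/5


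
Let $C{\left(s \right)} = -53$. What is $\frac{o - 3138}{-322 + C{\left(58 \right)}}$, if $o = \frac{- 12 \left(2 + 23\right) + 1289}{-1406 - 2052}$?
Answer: $\frac{10852193}{1296750} \approx 8.3688$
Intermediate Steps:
$o = - \frac{989}{3458}$ ($o = \frac{\left(-12\right) 25 + 1289}{-3458} = \left(-300 + 1289\right) \left(- \frac{1}{3458}\right) = 989 \left(- \frac{1}{3458}\right) = - \frac{989}{3458} \approx -0.286$)
$\frac{o - 3138}{-322 + C{\left(58 \right)}} = \frac{- \frac{989}{3458} - 3138}{-322 - 53} = - \frac{10852193}{3458 \left(-375\right)} = \left(- \frac{10852193}{3458}\right) \left(- \frac{1}{375}\right) = \frac{10852193}{1296750}$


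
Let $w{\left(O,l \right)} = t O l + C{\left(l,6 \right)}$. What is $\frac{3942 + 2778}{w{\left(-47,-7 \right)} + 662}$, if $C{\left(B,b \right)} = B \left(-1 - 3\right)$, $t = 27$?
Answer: $\frac{2240}{3191} \approx 0.70197$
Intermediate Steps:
$C{\left(B,b \right)} = - 4 B$ ($C{\left(B,b \right)} = B \left(-4\right) = - 4 B$)
$w{\left(O,l \right)} = - 4 l + 27 O l$ ($w{\left(O,l \right)} = 27 O l - 4 l = - 4 l + 27 O l$)
$\frac{3942 + 2778}{w{\left(-47,-7 \right)} + 662} = \frac{3942 + 2778}{- 7 \left(-4 + 27 \left(-47\right)\right) + 662} = \frac{6720}{- 7 \left(-4 - 1269\right) + 662} = \frac{6720}{\left(-7\right) \left(-1273\right) + 662} = \frac{6720}{8911 + 662} = \frac{6720}{9573} = 6720 \cdot \frac{1}{9573} = \frac{2240}{3191}$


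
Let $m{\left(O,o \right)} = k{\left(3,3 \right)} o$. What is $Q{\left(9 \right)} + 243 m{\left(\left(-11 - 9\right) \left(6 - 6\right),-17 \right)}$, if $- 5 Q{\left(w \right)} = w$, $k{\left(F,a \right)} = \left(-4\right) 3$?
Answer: $\frac{247851}{5} \approx 49570.0$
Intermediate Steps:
$k{\left(F,a \right)} = -12$
$m{\left(O,o \right)} = - 12 o$
$Q{\left(w \right)} = - \frac{w}{5}$
$Q{\left(9 \right)} + 243 m{\left(\left(-11 - 9\right) \left(6 - 6\right),-17 \right)} = \left(- \frac{1}{5}\right) 9 + 243 \left(\left(-12\right) \left(-17\right)\right) = - \frac{9}{5} + 243 \cdot 204 = - \frac{9}{5} + 49572 = \frac{247851}{5}$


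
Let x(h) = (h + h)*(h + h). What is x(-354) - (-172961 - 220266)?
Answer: 894491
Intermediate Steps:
x(h) = 4*h² (x(h) = (2*h)*(2*h) = 4*h²)
x(-354) - (-172961 - 220266) = 4*(-354)² - (-172961 - 220266) = 4*125316 - 1*(-393227) = 501264 + 393227 = 894491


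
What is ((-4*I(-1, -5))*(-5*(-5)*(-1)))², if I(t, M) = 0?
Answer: 0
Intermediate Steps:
((-4*I(-1, -5))*(-5*(-5)*(-1)))² = ((-4*0)*(-5*(-5)*(-1)))² = (0*(25*(-1)))² = (0*(-25))² = 0² = 0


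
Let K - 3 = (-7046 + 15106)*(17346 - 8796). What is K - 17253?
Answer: 68895750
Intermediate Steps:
K = 68913003 (K = 3 + (-7046 + 15106)*(17346 - 8796) = 3 + 8060*8550 = 3 + 68913000 = 68913003)
K - 17253 = 68913003 - 17253 = 68895750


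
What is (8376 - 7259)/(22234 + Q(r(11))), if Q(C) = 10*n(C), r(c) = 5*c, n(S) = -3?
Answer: 1117/22204 ≈ 0.050306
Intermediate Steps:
Q(C) = -30 (Q(C) = 10*(-3) = -30)
(8376 - 7259)/(22234 + Q(r(11))) = (8376 - 7259)/(22234 - 30) = 1117/22204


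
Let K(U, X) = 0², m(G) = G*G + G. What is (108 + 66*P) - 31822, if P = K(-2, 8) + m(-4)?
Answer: -30922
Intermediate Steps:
m(G) = G + G² (m(G) = G² + G = G + G²)
K(U, X) = 0
P = 12 (P = 0 - 4*(1 - 4) = 0 - 4*(-3) = 0 + 12 = 12)
(108 + 66*P) - 31822 = (108 + 66*12) - 31822 = (108 + 792) - 31822 = 900 - 31822 = -30922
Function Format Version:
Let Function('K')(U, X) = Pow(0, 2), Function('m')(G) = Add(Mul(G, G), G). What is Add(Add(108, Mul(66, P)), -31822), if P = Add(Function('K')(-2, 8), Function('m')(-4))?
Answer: -30922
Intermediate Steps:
Function('m')(G) = Add(G, Pow(G, 2)) (Function('m')(G) = Add(Pow(G, 2), G) = Add(G, Pow(G, 2)))
Function('K')(U, X) = 0
P = 12 (P = Add(0, Mul(-4, Add(1, -4))) = Add(0, Mul(-4, -3)) = Add(0, 12) = 12)
Add(Add(108, Mul(66, P)), -31822) = Add(Add(108, Mul(66, 12)), -31822) = Add(Add(108, 792), -31822) = Add(900, -31822) = -30922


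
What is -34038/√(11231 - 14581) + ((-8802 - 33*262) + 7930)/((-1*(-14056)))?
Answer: -4759/7028 + 17019*I*√134/335 ≈ -0.67715 + 588.09*I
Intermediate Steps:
-34038/√(11231 - 14581) + ((-8802 - 33*262) + 7930)/((-1*(-14056))) = -34038*(-I*√134/670) + ((-8802 - 8646) + 7930)/14056 = -34038*(-I*√134/670) + (-17448 + 7930)*(1/14056) = -(-17019)*I*√134/335 - 9518*1/14056 = 17019*I*√134/335 - 4759/7028 = -4759/7028 + 17019*I*√134/335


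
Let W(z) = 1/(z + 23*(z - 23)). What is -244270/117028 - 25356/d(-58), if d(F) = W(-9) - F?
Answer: -370206554765/842777142 ≈ -439.27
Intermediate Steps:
W(z) = 1/(-529 + 24*z) (W(z) = 1/(z + 23*(-23 + z)) = 1/(z + (-529 + 23*z)) = 1/(-529 + 24*z))
d(F) = -1/745 - F (d(F) = 1/(-529 + 24*(-9)) - F = 1/(-529 - 216) - F = 1/(-745) - F = -1/745 - F)
-244270/117028 - 25356/d(-58) = -244270/117028 - 25356/(-1/745 - 1*(-58)) = -244270*1/117028 - 25356/(-1/745 + 58) = -122135/58514 - 25356/43209/745 = -122135/58514 - 25356*745/43209 = -122135/58514 - 6296740/14403 = -370206554765/842777142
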